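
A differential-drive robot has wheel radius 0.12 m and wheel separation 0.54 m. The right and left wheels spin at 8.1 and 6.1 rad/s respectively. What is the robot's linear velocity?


vR = r*wR = 0.12*8.1 = 0.972 m/s
vL = r*wL = 0.12*6.1 = 0.732 m/s
v = (vR+vL)/2 = 0.852 m/s
omega = (vR-vL)/L = 0.4444 rad/s
linear velocity = 0.852 m/s


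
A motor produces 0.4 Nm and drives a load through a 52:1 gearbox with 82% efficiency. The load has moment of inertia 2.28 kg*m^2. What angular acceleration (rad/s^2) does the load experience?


tau_out = tau_motor * N * eta
= 0.4 * 52 * 0.82 = 17.056 Nm
alpha = tau_out / I = 17.056 / 2.28
= 7.4807 rad/s^2


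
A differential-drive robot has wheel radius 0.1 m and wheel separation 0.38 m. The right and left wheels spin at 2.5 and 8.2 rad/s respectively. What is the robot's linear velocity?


vR = r*wR = 0.1*2.5 = 0.25 m/s
vL = r*wL = 0.1*8.2 = 0.82 m/s
v = (vR+vL)/2 = 0.535 m/s
omega = (vR-vL)/L = -1.5 rad/s
linear velocity = 0.535 m/s


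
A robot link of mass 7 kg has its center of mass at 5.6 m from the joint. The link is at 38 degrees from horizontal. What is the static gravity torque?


tau = m*g*L*cos(angle)
= 7 * 9.81 * 5.6 * cos(38 deg)
= 7 * 9.81 * 5.6 * 0.788
= 303.0311 Nm


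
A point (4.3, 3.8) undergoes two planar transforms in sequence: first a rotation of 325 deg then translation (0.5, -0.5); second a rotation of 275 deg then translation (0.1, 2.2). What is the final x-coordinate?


After transform 1:
x1 = cos(325)*4.3 - sin(325)*3.8 + 0.5 = 6.2019
y1 = sin(325)*4.3 + cos(325)*3.8 + -0.5 = 0.1464
After transform 2:
x2 = cos(275)*6.2019 - sin(275)*0.1464 + 0.1
= 0.7864


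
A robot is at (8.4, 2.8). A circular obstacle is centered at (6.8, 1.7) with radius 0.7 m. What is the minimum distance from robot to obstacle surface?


center_dist = sqrt((8.4-6.8)^2 + (2.8-1.7)^2)
= sqrt(2.56 + 1.21)
= 1.9416
min_dist = center_dist - radius = 1.9416 - 0.7 = 1.2416 m


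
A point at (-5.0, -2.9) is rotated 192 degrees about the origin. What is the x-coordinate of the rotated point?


x' = x*cos(theta) - y*sin(theta)
cos(192 deg) = -0.9781, sin(192 deg) = -0.2079
x' = -5.0 * -0.9781 - -2.9 * -0.2079
= 4.8907 - 0.6029
= 4.2878


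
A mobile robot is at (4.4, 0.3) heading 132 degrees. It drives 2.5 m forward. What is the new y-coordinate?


y_new = y0 + d*sin(theta)
= 0.3 + 2.5*sin(132)
= 0.3 + 1.8579
= 2.1579


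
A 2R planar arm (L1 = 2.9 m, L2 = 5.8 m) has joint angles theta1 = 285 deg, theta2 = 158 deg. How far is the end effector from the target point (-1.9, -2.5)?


End effector via forward kinematics:
x = L1*cos(t1) + L2*cos(t1+t2) = 1.4574
y = L1*sin(t1) + L2*sin(t1+t2) = 2.9556
Distance to target:
d = sqrt((-1.9 - 1.4574)^2 + (-2.5 - 2.9556)^2)
= sqrt(11.2723 + 29.7634)
= 6.4059 m


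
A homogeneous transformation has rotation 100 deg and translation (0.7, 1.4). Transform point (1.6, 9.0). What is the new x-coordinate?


x' = cos(theta)*px - sin(theta)*py + tx
= -0.1736*1.6 - 0.9848*9.0 + 0.7
= -8.4411


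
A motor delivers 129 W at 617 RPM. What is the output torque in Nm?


omega = 617 * 2*pi/60 = 64.6121 rad/s
tau = P / omega = 129 / 64.6121
= 1.9965 Nm


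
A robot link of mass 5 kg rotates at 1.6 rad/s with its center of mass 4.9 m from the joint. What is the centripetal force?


F = m * omega^2 * r
= 5 * 1.6^2 * 4.9
= 5 * 2.56 * 4.9
= 62.72 N


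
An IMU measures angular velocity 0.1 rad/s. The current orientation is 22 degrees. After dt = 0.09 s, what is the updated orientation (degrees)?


delta_theta = w * dt = 0.1 * 0.09 = 0.009 rad
= 0.5157 deg
theta_new = 22 + 0.5157 = 22.5157 deg


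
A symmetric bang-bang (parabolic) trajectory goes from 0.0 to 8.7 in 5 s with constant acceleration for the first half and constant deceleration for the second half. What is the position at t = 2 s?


Symmetric rest-to-rest: each phase covers (pf-p0)/2 in time T/2. 0.5*a*(T/2)^2 = (pf-p0)/2 => a = 4*(pf-p0)/T^2
a = 4*(8.7-0.0)/5^2 = 1.392
t = 2 is in the acceleration phase (t <= T/2).
p = p0 + 0.5*a*t^2 = 0.0 + 0.5*1.392*2^2
= 2.784


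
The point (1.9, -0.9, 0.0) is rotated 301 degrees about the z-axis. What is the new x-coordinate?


Rotation about z-axis: x' = x*cos(theta) - y*sin(theta)
= 1.9 * 0.515 - -0.9 * -0.8572
= 0.2071


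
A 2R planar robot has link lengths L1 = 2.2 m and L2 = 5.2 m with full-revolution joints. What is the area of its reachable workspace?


r_max = L1 + L2 = 7.4 m
r_min = |L1 - L2| = 3.0 m
Area = pi*(r_max^2 - r_min^2)
= pi*(54.76 - 9.0)
= pi * 45.76
= 143.7593 m^2


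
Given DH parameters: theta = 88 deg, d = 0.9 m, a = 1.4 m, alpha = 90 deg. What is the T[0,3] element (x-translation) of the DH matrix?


T[0,3] = a * cos(theta)
= 1.4 * cos(88 deg)
= 1.4 * 0.0349
= 0.0489


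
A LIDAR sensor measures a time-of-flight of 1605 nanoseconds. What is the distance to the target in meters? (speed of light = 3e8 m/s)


tof = 1605 ns = 1.605e-06 s
dist = c * tof / 2
= 3e8 * 1.605e-06 / 2
= 240.75 m


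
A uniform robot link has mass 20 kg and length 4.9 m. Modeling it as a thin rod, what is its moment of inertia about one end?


I = (1/3) * m * L^2
= (1/3) * 20 * 4.9^2
= 0.333333 * 20 * 24.01
= 160.0667 kg*m^2


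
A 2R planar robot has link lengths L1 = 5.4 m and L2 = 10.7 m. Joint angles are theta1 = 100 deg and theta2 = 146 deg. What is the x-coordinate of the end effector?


Convert angles to radians: theta1 = 1.7453, theta2 = 2.5482
x = L1*cos(theta1) + L2*cos(theta1+theta2)
x = -0.9377 + -4.3521
x = -5.2898


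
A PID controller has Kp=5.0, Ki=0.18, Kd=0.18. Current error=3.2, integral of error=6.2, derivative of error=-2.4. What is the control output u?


u = Kp*e + Ki*int(e) + Kd*de/dt
= 5.0*3.2 + 0.18*6.2 + 0.18*(-2.4)
= 16.0 + 1.116 + -0.432
= 16.684


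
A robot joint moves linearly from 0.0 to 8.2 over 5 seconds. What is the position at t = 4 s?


s = t/T = 4/5 = 0.8
p(t) = p0 + (pf-p0)*s
= 0.0 + (8.2 - 0.0) * 0.8
= 6.56


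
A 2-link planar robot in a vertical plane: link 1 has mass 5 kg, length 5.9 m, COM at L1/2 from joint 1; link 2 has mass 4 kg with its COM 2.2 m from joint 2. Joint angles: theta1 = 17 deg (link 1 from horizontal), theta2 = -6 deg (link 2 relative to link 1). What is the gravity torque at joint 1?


Horizontal distance from joint 1 to link-1 COM:
  x_c1 = (L1/2)*cos(t1) = 2.95 * 0.9563 = 2.8211 m
Horizontal distance from joint 1 to link-2 COM:
  x_c2 = L1*cos(t1) + Lc2*cos(t1+t2)
       = 5.9*0.9563 + 2.2*0.9816 = 7.8018 m
tau1 = m1*g*x_c1 + m2*g*x_c2
     = 5*9.81*2.8211 + 4*9.81*7.8018
     = 138.3749 + 306.1418
     = 444.5167 Nm


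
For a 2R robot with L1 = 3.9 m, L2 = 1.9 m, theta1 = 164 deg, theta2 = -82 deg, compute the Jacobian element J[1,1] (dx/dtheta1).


J[1,1] = -L1*sin(t1) - L2*sin(t1+t2)
= -3.9*sin(164) - 1.9*sin(82)
= -2.9565


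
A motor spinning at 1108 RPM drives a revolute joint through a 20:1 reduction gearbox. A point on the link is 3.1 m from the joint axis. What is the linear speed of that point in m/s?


omega_motor = 1108 * 2*pi/60 = 116.0295 rad/s
omega_joint = omega_motor / 20 = 5.8015 rad/s
v = omega_joint * r = 5.8015 * 3.1
= 17.9846 m/s


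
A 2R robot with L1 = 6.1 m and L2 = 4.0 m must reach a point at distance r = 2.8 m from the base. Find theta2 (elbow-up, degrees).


cos(theta2) = (r^2 - L1^2 - L2^2) / (2*L1*L2)
cos(theta2) = (7.84 - 37.21 - 16.0) / 48.8
cos(theta2) = -0.929713
theta2 = 158.3901 degrees


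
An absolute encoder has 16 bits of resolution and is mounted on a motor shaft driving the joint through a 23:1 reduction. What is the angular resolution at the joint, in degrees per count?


counts = 2^16 = 65536
effective counts at joint = 65536 * 23 = 1507328
resolution = 360 / 1507328
= 2.3883e-04 deg/count


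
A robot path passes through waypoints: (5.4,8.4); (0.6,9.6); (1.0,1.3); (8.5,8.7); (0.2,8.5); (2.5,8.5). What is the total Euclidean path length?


Segment lengths:
  seg1 = sqrt((-4.8)^2 + (1.2)^2) = 4.9477
  seg2 = sqrt((0.4)^2 + (-8.3)^2) = 8.3096
  seg3 = sqrt((7.5)^2 + (7.4)^2) = 10.5361
  seg4 = sqrt((-8.3)^2 + (-0.2)^2) = 8.3024
  seg5 = sqrt((2.3)^2 + (0.0)^2) = 2.3
Total = 34.3959


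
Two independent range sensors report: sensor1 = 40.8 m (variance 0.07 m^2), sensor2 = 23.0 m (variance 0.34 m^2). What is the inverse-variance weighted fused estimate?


w1 = (1/var1) / (1/var1 + 1/var2)
   = 14.2857 / (14.2857 + 2.9412) = 0.8293
w2 = 1 - w1 = 0.1707
fused = w1*s1 + w2*s2 = 33.8341 + 3.9268
= 37.761 m


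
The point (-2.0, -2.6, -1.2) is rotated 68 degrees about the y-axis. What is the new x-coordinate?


Rotation about y-axis: x' = x*cos(theta) + z*sin(theta)
= -2.0 * 0.3746 + -1.2 * 0.9272
= -1.8618


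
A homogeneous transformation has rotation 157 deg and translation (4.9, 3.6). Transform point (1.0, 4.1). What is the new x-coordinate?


x' = cos(theta)*px - sin(theta)*py + tx
= -0.9205*1.0 - 0.3907*4.1 + 4.9
= 2.3775


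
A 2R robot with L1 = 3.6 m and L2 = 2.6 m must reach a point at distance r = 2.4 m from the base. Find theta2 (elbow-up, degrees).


cos(theta2) = (r^2 - L1^2 - L2^2) / (2*L1*L2)
cos(theta2) = (5.76 - 12.96 - 6.76) / 18.72
cos(theta2) = -0.745726
theta2 = 138.2215 degrees


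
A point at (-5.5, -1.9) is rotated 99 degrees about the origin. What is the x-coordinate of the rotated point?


x' = x*cos(theta) - y*sin(theta)
cos(99 deg) = -0.1564, sin(99 deg) = 0.9877
x' = -5.5 * -0.1564 - -1.9 * 0.9877
= 0.8604 - -1.8766
= 2.737


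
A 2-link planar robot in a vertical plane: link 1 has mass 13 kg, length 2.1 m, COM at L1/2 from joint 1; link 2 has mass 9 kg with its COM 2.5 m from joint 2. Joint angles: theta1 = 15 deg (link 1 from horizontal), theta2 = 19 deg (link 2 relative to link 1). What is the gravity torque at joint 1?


Horizontal distance from joint 1 to link-1 COM:
  x_c1 = (L1/2)*cos(t1) = 1.05 * 0.9659 = 1.0142 m
Horizontal distance from joint 1 to link-2 COM:
  x_c2 = L1*cos(t1) + Lc2*cos(t1+t2)
       = 2.1*0.9659 + 2.5*0.829 = 4.101 m
tau1 = m1*g*x_c1 + m2*g*x_c2
     = 13*9.81*1.0142 + 9*9.81*4.101
     = 129.3437 + 362.0807
     = 491.4244 Nm


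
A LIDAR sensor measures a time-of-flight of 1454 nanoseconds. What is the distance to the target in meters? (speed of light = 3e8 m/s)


tof = 1454 ns = 1.454e-06 s
dist = c * tof / 2
= 3e8 * 1.454e-06 / 2
= 218.1 m


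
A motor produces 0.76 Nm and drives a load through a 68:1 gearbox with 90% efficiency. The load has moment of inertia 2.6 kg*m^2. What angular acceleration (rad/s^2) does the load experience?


tau_out = tau_motor * N * eta
= 0.76 * 68 * 0.9 = 46.512 Nm
alpha = tau_out / I = 46.512 / 2.6
= 17.8892 rad/s^2


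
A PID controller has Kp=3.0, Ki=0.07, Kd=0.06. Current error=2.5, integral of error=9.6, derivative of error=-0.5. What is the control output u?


u = Kp*e + Ki*int(e) + Kd*de/dt
= 3.0*2.5 + 0.07*9.6 + 0.06*(-0.5)
= 7.5 + 0.672 + -0.03
= 8.142


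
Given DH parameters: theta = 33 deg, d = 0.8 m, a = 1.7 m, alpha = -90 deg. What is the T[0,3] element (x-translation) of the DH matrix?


T[0,3] = a * cos(theta)
= 1.7 * cos(33 deg)
= 1.7 * 0.8387
= 1.4257


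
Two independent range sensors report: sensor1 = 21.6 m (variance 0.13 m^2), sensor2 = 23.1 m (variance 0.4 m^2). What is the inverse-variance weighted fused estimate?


w1 = (1/var1) / (1/var1 + 1/var2)
   = 7.6923 / (7.6923 + 2.5) = 0.7547
w2 = 1 - w1 = 0.2453
fused = w1*s1 + w2*s2 = 16.3019 + 5.666
= 21.9679 m


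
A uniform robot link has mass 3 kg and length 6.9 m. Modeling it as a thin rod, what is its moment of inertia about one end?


I = (1/3) * m * L^2
= (1/3) * 3 * 6.9^2
= 0.333333 * 3 * 47.61
= 47.61 kg*m^2


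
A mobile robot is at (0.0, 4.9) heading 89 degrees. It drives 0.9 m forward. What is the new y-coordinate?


y_new = y0 + d*sin(theta)
= 4.9 + 0.9*sin(89)
= 4.9 + 0.8999
= 5.7999


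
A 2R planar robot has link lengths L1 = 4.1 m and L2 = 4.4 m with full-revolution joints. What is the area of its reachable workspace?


r_max = L1 + L2 = 8.5 m
r_min = |L1 - L2| = 0.3 m
Area = pi*(r_max^2 - r_min^2)
= pi*(72.25 - 0.09)
= pi * 72.16
= 226.6973 m^2


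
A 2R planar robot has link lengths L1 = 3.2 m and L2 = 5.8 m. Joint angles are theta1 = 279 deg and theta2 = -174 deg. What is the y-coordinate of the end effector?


Convert angles to radians: theta1 = 4.8695, theta2 = -3.0369
y = L1*sin(theta1) + L2*sin(theta1+theta2)
y = -3.1606 + 5.6024
y = 2.4418


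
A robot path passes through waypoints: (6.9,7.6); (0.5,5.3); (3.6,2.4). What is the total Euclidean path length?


Segment lengths:
  seg1 = sqrt((-6.4)^2 + (-2.3)^2) = 6.8007
  seg2 = sqrt((3.1)^2 + (-2.9)^2) = 4.245
Total = 11.0457


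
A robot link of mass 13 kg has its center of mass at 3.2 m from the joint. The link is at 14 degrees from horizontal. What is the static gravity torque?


tau = m*g*L*cos(angle)
= 13 * 9.81 * 3.2 * cos(14 deg)
= 13 * 9.81 * 3.2 * 0.9703
= 395.9738 Nm


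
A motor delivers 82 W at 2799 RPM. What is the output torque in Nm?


omega = 2799 * 2*pi/60 = 293.1106 rad/s
tau = P / omega = 82 / 293.1106
= 0.2798 Nm


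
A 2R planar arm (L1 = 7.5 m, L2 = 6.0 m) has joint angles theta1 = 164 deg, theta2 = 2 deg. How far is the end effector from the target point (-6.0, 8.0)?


End effector via forward kinematics:
x = L1*cos(t1) + L2*cos(t1+t2) = -13.0312
y = L1*sin(t1) + L2*sin(t1+t2) = 3.5188
Distance to target:
d = sqrt((-6.0 - -13.0312)^2 + (8.0 - 3.5188)^2)
= sqrt(49.4383 + 20.081)
= 8.3378 m


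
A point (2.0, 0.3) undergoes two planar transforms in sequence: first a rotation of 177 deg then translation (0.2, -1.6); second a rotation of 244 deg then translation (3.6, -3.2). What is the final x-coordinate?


After transform 1:
x1 = cos(177)*2.0 - sin(177)*0.3 + 0.2 = -1.813
y1 = sin(177)*2.0 + cos(177)*0.3 + -1.6 = -1.7949
After transform 2:
x2 = cos(244)*-1.813 - sin(244)*-1.7949 + 3.6
= 2.7815


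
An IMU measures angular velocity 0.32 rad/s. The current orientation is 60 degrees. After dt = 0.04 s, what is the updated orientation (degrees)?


delta_theta = w * dt = 0.32 * 0.04 = 0.0128 rad
= 0.7334 deg
theta_new = 60 + 0.7334 = 60.7334 deg


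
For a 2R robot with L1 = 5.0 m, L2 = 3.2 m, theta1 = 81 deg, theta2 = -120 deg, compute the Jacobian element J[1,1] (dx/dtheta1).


J[1,1] = -L1*sin(t1) - L2*sin(t1+t2)
= -5.0*sin(81) - 3.2*sin(-39)
= -2.9246


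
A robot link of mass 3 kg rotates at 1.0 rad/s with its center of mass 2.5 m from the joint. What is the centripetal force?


F = m * omega^2 * r
= 3 * 1.0^2 * 2.5
= 3 * 1.0 * 2.5
= 7.5 N


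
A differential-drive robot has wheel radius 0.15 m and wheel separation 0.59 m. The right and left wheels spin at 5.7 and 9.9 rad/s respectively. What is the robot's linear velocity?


vR = r*wR = 0.15*5.7 = 0.855 m/s
vL = r*wL = 0.15*9.9 = 1.485 m/s
v = (vR+vL)/2 = 1.17 m/s
omega = (vR-vL)/L = -1.0678 rad/s
linear velocity = 1.17 m/s


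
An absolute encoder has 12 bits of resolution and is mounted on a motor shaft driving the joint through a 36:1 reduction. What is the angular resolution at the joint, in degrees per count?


counts = 2^12 = 4096
effective counts at joint = 4096 * 36 = 147456
resolution = 360 / 147456
= 0.0024 deg/count


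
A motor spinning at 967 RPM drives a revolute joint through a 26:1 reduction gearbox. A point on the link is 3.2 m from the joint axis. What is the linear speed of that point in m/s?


omega_motor = 967 * 2*pi/60 = 101.264 rad/s
omega_joint = omega_motor / 26 = 3.8948 rad/s
v = omega_joint * r = 3.8948 * 3.2
= 12.4633 m/s


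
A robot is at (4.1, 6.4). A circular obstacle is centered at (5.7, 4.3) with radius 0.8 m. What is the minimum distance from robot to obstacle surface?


center_dist = sqrt((4.1-5.7)^2 + (6.4-4.3)^2)
= sqrt(2.56 + 4.41)
= 2.6401
min_dist = center_dist - radius = 2.6401 - 0.8 = 1.8401 m


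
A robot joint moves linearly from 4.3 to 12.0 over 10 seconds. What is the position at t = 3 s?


s = t/T = 3/10 = 0.3
p(t) = p0 + (pf-p0)*s
= 4.3 + (12.0 - 4.3) * 0.3
= 6.61


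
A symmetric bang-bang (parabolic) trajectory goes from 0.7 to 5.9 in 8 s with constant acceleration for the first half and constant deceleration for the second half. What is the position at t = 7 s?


Symmetric rest-to-rest: each phase covers (pf-p0)/2 in time T/2. 0.5*a*(T/2)^2 = (pf-p0)/2 => a = 4*(pf-p0)/T^2
a = 4*(5.9-0.7)/8^2 = 0.325
t = 7 is in the deceleration phase (t > T/2).
p = pf - 0.5*a*(T-t)^2 = 5.9 - 0.5*0.325*1^2
= 5.7375


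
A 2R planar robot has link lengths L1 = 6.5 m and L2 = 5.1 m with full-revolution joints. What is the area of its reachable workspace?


r_max = L1 + L2 = 11.6 m
r_min = |L1 - L2| = 1.4 m
Area = pi*(r_max^2 - r_min^2)
= pi*(134.56 - 1.96)
= pi * 132.6
= 416.5752 m^2


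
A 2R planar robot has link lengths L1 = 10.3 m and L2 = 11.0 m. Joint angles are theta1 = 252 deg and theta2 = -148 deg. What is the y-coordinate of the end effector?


Convert angles to radians: theta1 = 4.3982, theta2 = -2.5831
y = L1*sin(theta1) + L2*sin(theta1+theta2)
y = -9.7959 + 10.6733
y = 0.8774


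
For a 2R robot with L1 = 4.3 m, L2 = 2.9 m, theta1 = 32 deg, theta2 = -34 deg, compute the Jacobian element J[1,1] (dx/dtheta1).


J[1,1] = -L1*sin(t1) - L2*sin(t1+t2)
= -4.3*sin(32) - 2.9*sin(-2)
= -2.1774


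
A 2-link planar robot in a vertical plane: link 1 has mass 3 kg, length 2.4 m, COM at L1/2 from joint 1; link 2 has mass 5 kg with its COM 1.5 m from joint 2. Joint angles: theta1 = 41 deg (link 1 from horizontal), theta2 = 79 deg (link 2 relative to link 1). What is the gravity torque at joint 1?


Horizontal distance from joint 1 to link-1 COM:
  x_c1 = (L1/2)*cos(t1) = 1.2 * 0.7547 = 0.9057 m
Horizontal distance from joint 1 to link-2 COM:
  x_c2 = L1*cos(t1) + Lc2*cos(t1+t2)
       = 2.4*0.7547 + 1.5*-0.5 = 1.0613 m
tau1 = m1*g*x_c1 + m2*g*x_c2
     = 3*9.81*0.9057 + 5*9.81*1.0613
     = 26.6533 + 52.0569
     = 78.7102 Nm


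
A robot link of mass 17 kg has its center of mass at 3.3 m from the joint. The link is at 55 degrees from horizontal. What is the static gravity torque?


tau = m*g*L*cos(angle)
= 17 * 9.81 * 3.3 * cos(55 deg)
= 17 * 9.81 * 3.3 * 0.5736
= 315.6626 Nm


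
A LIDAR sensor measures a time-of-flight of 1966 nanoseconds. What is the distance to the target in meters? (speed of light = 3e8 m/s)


tof = 1966 ns = 1.966e-06 s
dist = c * tof / 2
= 3e8 * 1.966e-06 / 2
= 294.9 m


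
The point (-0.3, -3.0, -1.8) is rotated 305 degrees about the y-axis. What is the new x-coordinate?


Rotation about y-axis: x' = x*cos(theta) + z*sin(theta)
= -0.3 * 0.5736 + -1.8 * -0.8192
= 1.3024


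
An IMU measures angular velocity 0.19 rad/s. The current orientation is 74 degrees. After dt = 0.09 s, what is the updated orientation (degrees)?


delta_theta = w * dt = 0.19 * 0.09 = 0.0171 rad
= 0.9798 deg
theta_new = 74 + 0.9798 = 74.9798 deg


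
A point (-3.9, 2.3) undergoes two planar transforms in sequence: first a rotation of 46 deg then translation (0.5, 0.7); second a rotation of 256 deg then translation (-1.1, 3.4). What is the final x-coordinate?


After transform 1:
x1 = cos(46)*-3.9 - sin(46)*2.3 + 0.5 = -3.8636
y1 = sin(46)*-3.9 + cos(46)*2.3 + 0.7 = -0.5077
After transform 2:
x2 = cos(256)*-3.8636 - sin(256)*-0.5077 + -1.1
= -0.6579


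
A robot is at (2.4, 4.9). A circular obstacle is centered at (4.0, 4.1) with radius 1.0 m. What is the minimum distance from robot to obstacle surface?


center_dist = sqrt((2.4-4.0)^2 + (4.9-4.1)^2)
= sqrt(2.56 + 0.64)
= 1.7889
min_dist = center_dist - radius = 1.7889 - 1.0 = 0.7889 m


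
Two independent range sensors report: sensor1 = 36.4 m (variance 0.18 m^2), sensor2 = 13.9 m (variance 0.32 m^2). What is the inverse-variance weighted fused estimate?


w1 = (1/var1) / (1/var1 + 1/var2)
   = 5.5556 / (5.5556 + 3.125) = 0.64
w2 = 1 - w1 = 0.36
fused = w1*s1 + w2*s2 = 23.296 + 5.004
= 28.3 m


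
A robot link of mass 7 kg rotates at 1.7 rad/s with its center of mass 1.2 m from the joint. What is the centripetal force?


F = m * omega^2 * r
= 7 * 1.7^2 * 1.2
= 7 * 2.89 * 1.2
= 24.276 N


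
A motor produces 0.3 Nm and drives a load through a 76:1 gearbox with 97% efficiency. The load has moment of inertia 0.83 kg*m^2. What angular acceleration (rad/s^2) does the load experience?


tau_out = tau_motor * N * eta
= 0.3 * 76 * 0.97 = 22.116 Nm
alpha = tau_out / I = 22.116 / 0.83
= 26.6458 rad/s^2


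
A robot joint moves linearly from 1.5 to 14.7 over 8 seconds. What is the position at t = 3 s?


s = t/T = 3/8 = 0.375
p(t) = p0 + (pf-p0)*s
= 1.5 + (14.7 - 1.5) * 0.375
= 6.45


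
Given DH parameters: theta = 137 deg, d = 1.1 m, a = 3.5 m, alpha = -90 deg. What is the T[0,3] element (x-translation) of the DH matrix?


T[0,3] = a * cos(theta)
= 3.5 * cos(137 deg)
= 3.5 * -0.7314
= -2.5597


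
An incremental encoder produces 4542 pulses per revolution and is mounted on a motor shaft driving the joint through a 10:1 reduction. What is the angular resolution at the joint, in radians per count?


counts per rev = 4542
effective counts at joint = 4542 * 10 = 45420
resolution = 2*pi / 45420
= 1.3834e-04 rad/count


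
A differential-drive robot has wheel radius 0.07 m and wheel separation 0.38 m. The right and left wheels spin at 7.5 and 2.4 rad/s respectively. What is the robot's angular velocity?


vR = r*wR = 0.07*7.5 = 0.525 m/s
vL = r*wL = 0.07*2.4 = 0.168 m/s
v = (vR+vL)/2 = 0.3465 m/s
omega = (vR-vL)/L = 0.9395 rad/s
angular velocity = 0.9395 rad/s


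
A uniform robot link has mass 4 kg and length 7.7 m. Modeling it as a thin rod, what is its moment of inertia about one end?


I = (1/3) * m * L^2
= (1/3) * 4 * 7.7^2
= 0.333333 * 4 * 59.29
= 79.0533 kg*m^2


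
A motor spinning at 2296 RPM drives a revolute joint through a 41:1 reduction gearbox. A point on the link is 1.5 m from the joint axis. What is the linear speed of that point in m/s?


omega_motor = 2296 * 2*pi/60 = 240.4366 rad/s
omega_joint = omega_motor / 41 = 5.8643 rad/s
v = omega_joint * r = 5.8643 * 1.5
= 8.7965 m/s


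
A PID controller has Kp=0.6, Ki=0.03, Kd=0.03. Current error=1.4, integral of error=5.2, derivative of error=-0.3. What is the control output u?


u = Kp*e + Ki*int(e) + Kd*de/dt
= 0.6*1.4 + 0.03*5.2 + 0.03*(-0.3)
= 0.84 + 0.156 + -0.009
= 0.987


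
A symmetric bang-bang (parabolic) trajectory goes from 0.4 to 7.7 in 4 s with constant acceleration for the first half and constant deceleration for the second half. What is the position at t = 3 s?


Symmetric rest-to-rest: each phase covers (pf-p0)/2 in time T/2. 0.5*a*(T/2)^2 = (pf-p0)/2 => a = 4*(pf-p0)/T^2
a = 4*(7.7-0.4)/4^2 = 1.825
t = 3 is in the deceleration phase (t > T/2).
p = pf - 0.5*a*(T-t)^2 = 7.7 - 0.5*1.825*1^2
= 6.7875


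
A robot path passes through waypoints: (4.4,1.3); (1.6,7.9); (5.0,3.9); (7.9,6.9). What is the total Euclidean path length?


Segment lengths:
  seg1 = sqrt((-2.8)^2 + (6.6)^2) = 7.1694
  seg2 = sqrt((3.4)^2 + (-4.0)^2) = 5.2498
  seg3 = sqrt((2.9)^2 + (3.0)^2) = 4.1725
Total = 16.5917


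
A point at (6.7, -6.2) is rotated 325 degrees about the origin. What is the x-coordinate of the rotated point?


x' = x*cos(theta) - y*sin(theta)
cos(325 deg) = 0.8192, sin(325 deg) = -0.5736
x' = 6.7 * 0.8192 - -6.2 * -0.5736
= 5.4883 - 3.5562
= 1.9321


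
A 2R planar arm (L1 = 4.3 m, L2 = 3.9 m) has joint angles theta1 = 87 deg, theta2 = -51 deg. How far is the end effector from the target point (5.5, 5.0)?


End effector via forward kinematics:
x = L1*cos(t1) + L2*cos(t1+t2) = 3.3802
y = L1*sin(t1) + L2*sin(t1+t2) = 6.5865
Distance to target:
d = sqrt((5.5 - 3.3802)^2 + (5.0 - 6.5865)^2)
= sqrt(4.4935 + 2.5169)
= 2.6477 m


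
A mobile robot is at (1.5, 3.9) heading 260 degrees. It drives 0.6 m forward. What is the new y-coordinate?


y_new = y0 + d*sin(theta)
= 3.9 + 0.6*sin(260)
= 3.9 + -0.5909
= 3.3091


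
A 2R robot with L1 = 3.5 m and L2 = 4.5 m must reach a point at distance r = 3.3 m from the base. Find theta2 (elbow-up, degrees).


cos(theta2) = (r^2 - L1^2 - L2^2) / (2*L1*L2)
cos(theta2) = (10.89 - 12.25 - 20.25) / 31.5
cos(theta2) = -0.686032
theta2 = 133.3168 degrees


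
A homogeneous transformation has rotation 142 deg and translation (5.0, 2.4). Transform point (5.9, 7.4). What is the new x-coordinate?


x' = cos(theta)*px - sin(theta)*py + tx
= -0.788*5.9 - 0.6157*7.4 + 5.0
= -4.2052


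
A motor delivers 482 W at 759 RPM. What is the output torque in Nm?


omega = 759 * 2*pi/60 = 79.4823 rad/s
tau = P / omega = 482 / 79.4823
= 6.0642 Nm


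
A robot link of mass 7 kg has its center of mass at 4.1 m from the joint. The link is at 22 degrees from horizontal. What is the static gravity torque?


tau = m*g*L*cos(angle)
= 7 * 9.81 * 4.1 * cos(22 deg)
= 7 * 9.81 * 4.1 * 0.9272
= 261.0458 Nm


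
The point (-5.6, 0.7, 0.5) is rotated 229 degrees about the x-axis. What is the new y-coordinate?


Rotation about x-axis: y' = y*cos(theta) - z*sin(theta)
= 0.7 * -0.6561 - 0.5 * -0.7547
= -0.0819


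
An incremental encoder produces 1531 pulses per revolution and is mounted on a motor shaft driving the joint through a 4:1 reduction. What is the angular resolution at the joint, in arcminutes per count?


counts per rev = 1531
effective counts at joint = 1531 * 4 = 6124
resolution = 360*60 / 6124
= 3.5271 arcmin/count


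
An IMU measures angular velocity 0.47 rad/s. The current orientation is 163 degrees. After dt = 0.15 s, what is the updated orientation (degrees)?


delta_theta = w * dt = 0.47 * 0.15 = 0.0705 rad
= 4.0394 deg
theta_new = 163 + 4.0394 = 167.0394 deg


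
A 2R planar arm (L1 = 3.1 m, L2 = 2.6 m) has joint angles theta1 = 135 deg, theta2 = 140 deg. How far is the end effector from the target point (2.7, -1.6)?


End effector via forward kinematics:
x = L1*cos(t1) + L2*cos(t1+t2) = -1.9654
y = L1*sin(t1) + L2*sin(t1+t2) = -0.3981
Distance to target:
d = sqrt((2.7 - -1.9654)^2 + (-1.6 - -0.3981)^2)
= sqrt(21.7662 + 1.4446)
= 4.8178 m


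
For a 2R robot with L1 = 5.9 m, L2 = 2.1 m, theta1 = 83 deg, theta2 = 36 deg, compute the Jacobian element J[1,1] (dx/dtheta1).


J[1,1] = -L1*sin(t1) - L2*sin(t1+t2)
= -5.9*sin(83) - 2.1*sin(119)
= -7.6927


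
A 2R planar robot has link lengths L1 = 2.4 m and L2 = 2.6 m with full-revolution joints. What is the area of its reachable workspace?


r_max = L1 + L2 = 5.0 m
r_min = |L1 - L2| = 0.2 m
Area = pi*(r_max^2 - r_min^2)
= pi*(25.0 - 0.04)
= pi * 24.96
= 78.4142 m^2


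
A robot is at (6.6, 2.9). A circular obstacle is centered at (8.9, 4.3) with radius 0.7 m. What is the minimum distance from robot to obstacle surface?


center_dist = sqrt((6.6-8.9)^2 + (2.9-4.3)^2)
= sqrt(5.29 + 1.96)
= 2.6926
min_dist = center_dist - radius = 2.6926 - 0.7 = 1.9926 m


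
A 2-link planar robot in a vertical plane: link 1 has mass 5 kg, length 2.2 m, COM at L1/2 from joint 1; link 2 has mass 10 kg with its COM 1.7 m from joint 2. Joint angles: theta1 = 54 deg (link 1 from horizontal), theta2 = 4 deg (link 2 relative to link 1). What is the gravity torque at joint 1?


Horizontal distance from joint 1 to link-1 COM:
  x_c1 = (L1/2)*cos(t1) = 1.1 * 0.5878 = 0.6466 m
Horizontal distance from joint 1 to link-2 COM:
  x_c2 = L1*cos(t1) + Lc2*cos(t1+t2)
       = 2.2*0.5878 + 1.7*0.5299 = 2.194 m
tau1 = m1*g*x_c1 + m2*g*x_c2
     = 5*9.81*0.6466 + 10*9.81*2.194
     = 31.714 + 215.2304
     = 246.9444 Nm


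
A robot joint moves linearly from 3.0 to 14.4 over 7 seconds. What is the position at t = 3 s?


s = t/T = 3/7 = 0.4286
p(t) = p0 + (pf-p0)*s
= 3.0 + (14.4 - 3.0) * 0.4286
= 7.8857


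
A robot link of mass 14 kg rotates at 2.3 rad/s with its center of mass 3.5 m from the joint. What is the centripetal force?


F = m * omega^2 * r
= 14 * 2.3^2 * 3.5
= 14 * 5.29 * 3.5
= 259.21 N


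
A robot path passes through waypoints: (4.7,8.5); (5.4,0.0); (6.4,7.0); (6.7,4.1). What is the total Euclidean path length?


Segment lengths:
  seg1 = sqrt((0.7)^2 + (-8.5)^2) = 8.5288
  seg2 = sqrt((1.0)^2 + (7.0)^2) = 7.0711
  seg3 = sqrt((0.3)^2 + (-2.9)^2) = 2.9155
Total = 18.5153


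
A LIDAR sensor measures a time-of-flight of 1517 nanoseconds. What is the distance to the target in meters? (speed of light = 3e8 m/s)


tof = 1517 ns = 1.517e-06 s
dist = c * tof / 2
= 3e8 * 1.517e-06 / 2
= 227.55 m


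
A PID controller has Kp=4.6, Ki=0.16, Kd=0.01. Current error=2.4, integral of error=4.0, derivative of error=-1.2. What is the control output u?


u = Kp*e + Ki*int(e) + Kd*de/dt
= 4.6*2.4 + 0.16*4.0 + 0.01*(-1.2)
= 11.04 + 0.64 + -0.012
= 11.668


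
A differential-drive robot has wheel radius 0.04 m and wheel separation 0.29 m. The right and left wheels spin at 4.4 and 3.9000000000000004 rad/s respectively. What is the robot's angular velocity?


vR = r*wR = 0.04*4.4 = 0.176 m/s
vL = r*wL = 0.04*3.9000000000000004 = 0.156 m/s
v = (vR+vL)/2 = 0.166 m/s
omega = (vR-vL)/L = 0.069 rad/s
angular velocity = 0.069 rad/s


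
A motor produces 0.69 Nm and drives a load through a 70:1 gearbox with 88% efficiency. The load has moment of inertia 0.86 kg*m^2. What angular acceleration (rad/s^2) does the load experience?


tau_out = tau_motor * N * eta
= 0.69 * 70 * 0.88 = 42.504 Nm
alpha = tau_out / I = 42.504 / 0.86
= 49.4233 rad/s^2


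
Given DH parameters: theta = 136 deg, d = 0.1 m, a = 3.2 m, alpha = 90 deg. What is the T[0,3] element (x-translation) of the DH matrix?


T[0,3] = a * cos(theta)
= 3.2 * cos(136 deg)
= 3.2 * -0.7193
= -2.3019


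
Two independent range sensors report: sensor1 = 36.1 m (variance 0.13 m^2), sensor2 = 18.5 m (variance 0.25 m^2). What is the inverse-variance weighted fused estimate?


w1 = (1/var1) / (1/var1 + 1/var2)
   = 7.6923 / (7.6923 + 4.0) = 0.6579
w2 = 1 - w1 = 0.3421
fused = w1*s1 + w2*s2 = 23.75 + 6.3289
= 30.0789 m


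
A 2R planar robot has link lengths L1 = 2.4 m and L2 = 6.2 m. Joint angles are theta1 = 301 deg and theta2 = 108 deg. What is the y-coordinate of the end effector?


Convert angles to radians: theta1 = 5.2534, theta2 = 1.885
y = L1*sin(theta1) + L2*sin(theta1+theta2)
y = -2.0572 + 4.6792
y = 2.622


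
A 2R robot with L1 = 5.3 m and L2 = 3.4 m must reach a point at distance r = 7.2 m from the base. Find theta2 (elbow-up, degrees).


cos(theta2) = (r^2 - L1^2 - L2^2) / (2*L1*L2)
cos(theta2) = (51.84 - 28.09 - 11.56) / 36.04
cos(theta2) = 0.338235
theta2 = 70.2306 degrees


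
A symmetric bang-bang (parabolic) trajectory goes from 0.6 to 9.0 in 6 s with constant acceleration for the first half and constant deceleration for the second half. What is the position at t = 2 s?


Symmetric rest-to-rest: each phase covers (pf-p0)/2 in time T/2. 0.5*a*(T/2)^2 = (pf-p0)/2 => a = 4*(pf-p0)/T^2
a = 4*(9.0-0.6)/6^2 = 0.9333
t = 2 is in the acceleration phase (t <= T/2).
p = p0 + 0.5*a*t^2 = 0.6 + 0.5*0.9333*2^2
= 2.4667


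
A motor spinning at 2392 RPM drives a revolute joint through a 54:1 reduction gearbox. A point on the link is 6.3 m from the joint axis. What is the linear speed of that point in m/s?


omega_motor = 2392 * 2*pi/60 = 250.4897 rad/s
omega_joint = omega_motor / 54 = 4.6387 rad/s
v = omega_joint * r = 4.6387 * 6.3
= 29.2238 m/s


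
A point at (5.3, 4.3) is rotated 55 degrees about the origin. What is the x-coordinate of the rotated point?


x' = x*cos(theta) - y*sin(theta)
cos(55 deg) = 0.5736, sin(55 deg) = 0.8192
x' = 5.3 * 0.5736 - 4.3 * 0.8192
= 3.04 - 3.5224
= -0.4824


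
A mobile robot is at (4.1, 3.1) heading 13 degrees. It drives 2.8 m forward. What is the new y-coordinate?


y_new = y0 + d*sin(theta)
= 3.1 + 2.8*sin(13)
= 3.1 + 0.6299
= 3.7299


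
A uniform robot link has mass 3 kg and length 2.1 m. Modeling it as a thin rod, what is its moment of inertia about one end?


I = (1/3) * m * L^2
= (1/3) * 3 * 2.1^2
= 0.333333 * 3 * 4.41
= 4.41 kg*m^2


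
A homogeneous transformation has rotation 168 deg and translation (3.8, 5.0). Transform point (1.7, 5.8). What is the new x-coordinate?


x' = cos(theta)*px - sin(theta)*py + tx
= -0.9781*1.7 - 0.2079*5.8 + 3.8
= 0.9313


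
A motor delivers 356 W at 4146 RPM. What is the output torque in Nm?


omega = 4146 * 2*pi/60 = 434.1681 rad/s
tau = P / omega = 356 / 434.1681
= 0.82 Nm


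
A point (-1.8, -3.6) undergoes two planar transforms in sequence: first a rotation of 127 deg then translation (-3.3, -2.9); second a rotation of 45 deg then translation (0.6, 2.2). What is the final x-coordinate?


After transform 1:
x1 = cos(127)*-1.8 - sin(127)*-3.6 + -3.3 = 0.6584
y1 = sin(127)*-1.8 + cos(127)*-3.6 + -2.9 = -2.171
After transform 2:
x2 = cos(45)*0.6584 - sin(45)*-2.171 + 0.6
= 2.6007


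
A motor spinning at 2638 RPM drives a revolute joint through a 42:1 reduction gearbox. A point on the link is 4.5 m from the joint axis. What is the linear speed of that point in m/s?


omega_motor = 2638 * 2*pi/60 = 276.2507 rad/s
omega_joint = omega_motor / 42 = 6.5774 rad/s
v = omega_joint * r = 6.5774 * 4.5
= 29.5983 m/s


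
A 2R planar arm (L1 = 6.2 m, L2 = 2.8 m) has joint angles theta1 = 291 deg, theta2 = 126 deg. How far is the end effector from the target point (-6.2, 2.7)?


End effector via forward kinematics:
x = L1*cos(t1) + L2*cos(t1+t2) = 3.7469
y = L1*sin(t1) + L2*sin(t1+t2) = -3.4399
Distance to target:
d = sqrt((-6.2 - 3.7469)^2 + (2.7 - -3.4399)^2)
= sqrt(98.9402 + 37.6986)
= 11.6893 m


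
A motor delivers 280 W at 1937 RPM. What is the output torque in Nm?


omega = 1937 * 2*pi/60 = 202.8422 rad/s
tau = P / omega = 280 / 202.8422
= 1.3804 Nm


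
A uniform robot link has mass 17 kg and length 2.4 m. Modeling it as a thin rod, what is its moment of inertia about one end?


I = (1/3) * m * L^2
= (1/3) * 17 * 2.4^2
= 0.333333 * 17 * 5.76
= 32.64 kg*m^2


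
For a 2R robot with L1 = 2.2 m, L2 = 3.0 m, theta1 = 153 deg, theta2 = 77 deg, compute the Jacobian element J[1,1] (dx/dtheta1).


J[1,1] = -L1*sin(t1) - L2*sin(t1+t2)
= -2.2*sin(153) - 3.0*sin(230)
= 1.2994


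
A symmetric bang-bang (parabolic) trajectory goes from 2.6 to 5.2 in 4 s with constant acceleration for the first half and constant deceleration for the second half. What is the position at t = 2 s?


Symmetric rest-to-rest: each phase covers (pf-p0)/2 in time T/2. 0.5*a*(T/2)^2 = (pf-p0)/2 => a = 4*(pf-p0)/T^2
a = 4*(5.2-2.6)/4^2 = 0.65
t = 2 is in the acceleration phase (t <= T/2).
p = p0 + 0.5*a*t^2 = 2.6 + 0.5*0.65*2^2
= 3.9


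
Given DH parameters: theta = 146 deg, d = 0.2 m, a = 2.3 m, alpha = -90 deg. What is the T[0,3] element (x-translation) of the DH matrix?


T[0,3] = a * cos(theta)
= 2.3 * cos(146 deg)
= 2.3 * -0.829
= -1.9068


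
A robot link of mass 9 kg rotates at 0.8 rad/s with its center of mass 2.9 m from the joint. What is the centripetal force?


F = m * omega^2 * r
= 9 * 0.8^2 * 2.9
= 9 * 0.64 * 2.9
= 16.704 N


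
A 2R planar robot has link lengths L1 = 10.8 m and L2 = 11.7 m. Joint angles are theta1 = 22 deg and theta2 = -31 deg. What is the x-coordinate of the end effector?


Convert angles to radians: theta1 = 0.384, theta2 = -0.5411
x = L1*cos(theta1) + L2*cos(theta1+theta2)
x = 10.0136 + 11.556
x = 21.5695


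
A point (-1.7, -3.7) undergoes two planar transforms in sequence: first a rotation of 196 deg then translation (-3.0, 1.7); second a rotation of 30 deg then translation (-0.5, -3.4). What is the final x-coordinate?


After transform 1:
x1 = cos(196)*-1.7 - sin(196)*-3.7 + -3.0 = -2.3857
y1 = sin(196)*-1.7 + cos(196)*-3.7 + 1.7 = 5.7253
After transform 2:
x2 = cos(30)*-2.3857 - sin(30)*5.7253 + -0.5
= -5.4287


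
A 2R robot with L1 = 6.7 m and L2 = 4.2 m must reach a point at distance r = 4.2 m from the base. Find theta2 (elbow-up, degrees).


cos(theta2) = (r^2 - L1^2 - L2^2) / (2*L1*L2)
cos(theta2) = (17.64 - 44.89 - 17.64) / 56.28
cos(theta2) = -0.797619
theta2 = 142.9033 degrees


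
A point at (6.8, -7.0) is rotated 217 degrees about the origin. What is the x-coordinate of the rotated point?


x' = x*cos(theta) - y*sin(theta)
cos(217 deg) = -0.7986, sin(217 deg) = -0.6018
x' = 6.8 * -0.7986 - -7.0 * -0.6018
= -5.4307 - 4.2127
= -9.6434


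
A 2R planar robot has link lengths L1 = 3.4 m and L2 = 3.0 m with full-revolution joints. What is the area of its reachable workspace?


r_max = L1 + L2 = 6.4 m
r_min = |L1 - L2| = 0.4 m
Area = pi*(r_max^2 - r_min^2)
= pi*(40.96 - 0.16)
= pi * 40.8
= 128.177 m^2


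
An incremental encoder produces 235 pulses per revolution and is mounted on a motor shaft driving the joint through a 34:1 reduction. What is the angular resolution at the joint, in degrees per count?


counts per rev = 235
effective counts at joint = 235 * 34 = 7990
resolution = 360 / 7990
= 0.0451 deg/count


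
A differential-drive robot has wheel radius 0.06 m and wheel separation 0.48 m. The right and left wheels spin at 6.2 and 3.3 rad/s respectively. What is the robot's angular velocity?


vR = r*wR = 0.06*6.2 = 0.372 m/s
vL = r*wL = 0.06*3.3 = 0.198 m/s
v = (vR+vL)/2 = 0.285 m/s
omega = (vR-vL)/L = 0.3625 rad/s
angular velocity = 0.3625 rad/s


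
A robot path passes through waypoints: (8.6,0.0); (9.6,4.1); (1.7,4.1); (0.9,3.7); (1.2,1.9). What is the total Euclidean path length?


Segment lengths:
  seg1 = sqrt((1.0)^2 + (4.1)^2) = 4.2202
  seg2 = sqrt((-7.9)^2 + (0.0)^2) = 7.9
  seg3 = sqrt((-0.8)^2 + (-0.4)^2) = 0.8944
  seg4 = sqrt((0.3)^2 + (-1.8)^2) = 1.8248
Total = 14.8394


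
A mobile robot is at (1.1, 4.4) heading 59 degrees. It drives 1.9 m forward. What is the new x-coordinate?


x_new = x0 + d*cos(theta)
= 1.1 + 1.9*cos(59)
= 1.1 + 0.9786
= 2.0786


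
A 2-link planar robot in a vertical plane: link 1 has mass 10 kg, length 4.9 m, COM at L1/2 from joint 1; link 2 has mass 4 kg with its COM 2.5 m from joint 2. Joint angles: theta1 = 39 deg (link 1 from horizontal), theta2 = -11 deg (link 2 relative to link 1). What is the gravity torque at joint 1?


Horizontal distance from joint 1 to link-1 COM:
  x_c1 = (L1/2)*cos(t1) = 2.45 * 0.7771 = 1.904 m
Horizontal distance from joint 1 to link-2 COM:
  x_c2 = L1*cos(t1) + Lc2*cos(t1+t2)
       = 4.9*0.7771 + 2.5*0.8829 = 6.0154 m
tau1 = m1*g*x_c1 + m2*g*x_c2
     = 10*9.81*1.904 + 4*9.81*6.0154
     = 186.7831 + 236.0437
     = 422.8268 Nm


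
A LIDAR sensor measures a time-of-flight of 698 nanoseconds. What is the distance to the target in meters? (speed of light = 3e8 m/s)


tof = 698 ns = 6.98e-07 s
dist = c * tof / 2
= 3e8 * 6.98e-07 / 2
= 104.7 m


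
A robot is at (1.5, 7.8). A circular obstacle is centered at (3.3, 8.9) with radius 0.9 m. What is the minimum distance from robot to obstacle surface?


center_dist = sqrt((1.5-3.3)^2 + (7.8-8.9)^2)
= sqrt(3.24 + 1.21)
= 2.1095
min_dist = center_dist - radius = 2.1095 - 0.9 = 1.2095 m


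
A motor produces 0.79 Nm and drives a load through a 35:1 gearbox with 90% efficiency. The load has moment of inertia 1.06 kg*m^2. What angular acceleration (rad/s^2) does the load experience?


tau_out = tau_motor * N * eta
= 0.79 * 35 * 0.9 = 24.885 Nm
alpha = tau_out / I = 24.885 / 1.06
= 23.4764 rad/s^2


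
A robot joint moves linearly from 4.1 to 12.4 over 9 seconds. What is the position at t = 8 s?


s = t/T = 8/9 = 0.8889
p(t) = p0 + (pf-p0)*s
= 4.1 + (12.4 - 4.1) * 0.8889
= 11.4778


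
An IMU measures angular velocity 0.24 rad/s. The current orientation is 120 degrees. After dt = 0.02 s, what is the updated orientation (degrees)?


delta_theta = w * dt = 0.24 * 0.02 = 0.0048 rad
= 0.275 deg
theta_new = 120 + 0.275 = 120.275 deg


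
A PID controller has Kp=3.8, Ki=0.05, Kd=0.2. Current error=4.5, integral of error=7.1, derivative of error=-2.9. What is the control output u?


u = Kp*e + Ki*int(e) + Kd*de/dt
= 3.8*4.5 + 0.05*7.1 + 0.2*(-2.9)
= 17.1 + 0.355 + -0.58
= 16.875
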